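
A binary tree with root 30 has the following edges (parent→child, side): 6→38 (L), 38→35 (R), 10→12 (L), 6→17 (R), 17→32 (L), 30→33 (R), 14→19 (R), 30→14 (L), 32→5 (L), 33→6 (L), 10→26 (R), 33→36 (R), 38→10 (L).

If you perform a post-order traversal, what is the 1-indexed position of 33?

Post-order visits the left subtree, then the right subtree, then the node.
At 30: go left to 14.
  At 14: no left child.
  At 14: go right to 19.
    19 is a leaf — visit 19.
  Visit 14.
At 30: go right to 33.
  At 33: go left to 6.
    At 6: go left to 38.
      At 38: go left to 10.
        At 10: go left to 12.
          12 is a leaf — visit 12.
        At 10: go right to 26.
          26 is a leaf — visit 26.
        Visit 10.
      At 38: go right to 35.
        35 is a leaf — visit 35.
      Visit 38.
    At 6: go right to 17.
      At 17: go left to 32.
        At 32: go left to 5.
          5 is a leaf — visit 5.
        At 32: no right child.
        Visit 32.
      At 17: no right child.
      Visit 17.
    Visit 6.
  At 33: go right to 36.
    36 is a leaf — visit 36.
  Visit 33.
Visit 30.
Full post-order sequence: 19, 14, 12, 26, 10, 35, 38, 5, 32, 17, 6, 36, 33, 30.

13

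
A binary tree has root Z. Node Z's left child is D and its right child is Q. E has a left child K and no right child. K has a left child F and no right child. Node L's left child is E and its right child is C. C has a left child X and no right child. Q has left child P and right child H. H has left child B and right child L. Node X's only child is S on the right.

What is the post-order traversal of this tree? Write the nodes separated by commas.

Post-order visits the left subtree, then the right subtree, then the node.
At Z: go left to D.
  D is a leaf — visit D.
At Z: go right to Q.
  At Q: go left to P.
    P is a leaf — visit P.
  At Q: go right to H.
    At H: go left to B.
      B is a leaf — visit B.
    At H: go right to L.
      At L: go left to E.
        At E: go left to K.
          At K: go left to F.
            F is a leaf — visit F.
          At K: no right child.
          Visit K.
        At E: no right child.
        Visit E.
      At L: go right to C.
        At C: go left to X.
          At X: no left child.
          At X: go right to S.
            S is a leaf — visit S.
          Visit X.
        At C: no right child.
        Visit C.
      Visit L.
    Visit H.
  Visit Q.
Visit Z.

D, P, B, F, K, E, S, X, C, L, H, Q, Z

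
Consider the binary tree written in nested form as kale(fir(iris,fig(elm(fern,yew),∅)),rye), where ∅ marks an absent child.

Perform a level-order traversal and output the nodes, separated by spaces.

kale fir rye iris fig elm fern yew

Level-order visits nodes level by level from the root, left to right within each level.
Level 0: kale
Level 1: fir, rye
Level 2: iris, fig
Level 3: elm
Level 4: fern, yew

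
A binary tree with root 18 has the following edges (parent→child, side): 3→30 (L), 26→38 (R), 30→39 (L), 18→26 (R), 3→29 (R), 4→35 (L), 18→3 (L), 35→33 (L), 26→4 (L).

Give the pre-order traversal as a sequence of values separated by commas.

18, 3, 30, 39, 29, 26, 4, 35, 33, 38

Pre-order visits the node, then its left subtree, then its right subtree.
Visit 18.
At 18: go left to 3.
  Visit 3.
  At 3: go left to 30.
    Visit 30.
    At 30: go left to 39.
      39 is a leaf — visit 39.
    At 30: no right child.
  At 3: go right to 29.
    29 is a leaf — visit 29.
At 18: go right to 26.
  Visit 26.
  At 26: go left to 4.
    Visit 4.
    At 4: go left to 35.
      Visit 35.
      At 35: go left to 33.
        33 is a leaf — visit 33.
      At 35: no right child.
    At 4: no right child.
  At 26: go right to 38.
    38 is a leaf — visit 38.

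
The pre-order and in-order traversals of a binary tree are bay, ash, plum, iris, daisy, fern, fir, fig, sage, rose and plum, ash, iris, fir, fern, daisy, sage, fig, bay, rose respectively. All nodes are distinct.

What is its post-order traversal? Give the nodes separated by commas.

plum, fir, fern, sage, fig, daisy, iris, ash, rose, bay

The first element of pre-order is the root; it splits in-order into left and right subtrees.
Root bay: left subtree has 8 nodes {plum, ash, iris, fir, fern, daisy, sage, fig}, right has 1 {rose}.
  Root ash: left subtree has 1 node {plum}, right has 6 {iris, fir, fern, daisy, sage, fig}.
    Root iris: left subtree has 0 nodes { }, right has 5 {fir, fern, daisy, sage, fig}.
      Root daisy: left subtree has 2 nodes {fir, fern}, right has 2 {sage, fig}.
        Root fern: left subtree has 1 node {fir}, right has 0 { }.
        Root fig: left subtree has 1 node {sage}, right has 0 { }.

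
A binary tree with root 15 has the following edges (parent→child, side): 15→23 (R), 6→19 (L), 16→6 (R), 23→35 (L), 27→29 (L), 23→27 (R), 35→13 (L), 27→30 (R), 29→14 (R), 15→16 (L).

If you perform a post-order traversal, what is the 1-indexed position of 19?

Post-order visits the left subtree, then the right subtree, then the node.
At 15: go left to 16.
  At 16: no left child.
  At 16: go right to 6.
    At 6: go left to 19.
      19 is a leaf — visit 19.
    At 6: no right child.
    Visit 6.
  Visit 16.
At 15: go right to 23.
  At 23: go left to 35.
    At 35: go left to 13.
      13 is a leaf — visit 13.
    At 35: no right child.
    Visit 35.
  At 23: go right to 27.
    At 27: go left to 29.
      At 29: no left child.
      At 29: go right to 14.
        14 is a leaf — visit 14.
      Visit 29.
    At 27: go right to 30.
      30 is a leaf — visit 30.
    Visit 27.
  Visit 23.
Visit 15.
Full post-order sequence: 19, 6, 16, 13, 35, 14, 29, 30, 27, 23, 15.

1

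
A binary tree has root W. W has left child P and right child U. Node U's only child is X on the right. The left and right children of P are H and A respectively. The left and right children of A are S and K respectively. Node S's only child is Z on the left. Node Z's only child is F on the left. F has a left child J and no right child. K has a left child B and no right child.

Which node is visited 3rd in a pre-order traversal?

Pre-order visits the node, then its left subtree, then its right subtree.
Visit W.
At W: go left to P.
  Visit P.
  At P: go left to H.
    H is a leaf — visit H.
  At P: go right to A.
    Visit A.
    At A: go left to S.
      Visit S.
      At S: go left to Z.
        Visit Z.
        At Z: go left to F.
          Visit F.
          At F: go left to J.
            J is a leaf — visit J.
          At F: no right child.
        At Z: no right child.
      At S: no right child.
    At A: go right to K.
      Visit K.
      At K: go left to B.
        B is a leaf — visit B.
      At K: no right child.
At W: go right to U.
  Visit U.
  At U: no left child.
  At U: go right to X.
    X is a leaf — visit X.
Full pre-order sequence: W, P, H, A, S, Z, F, J, K, B, U, X.

H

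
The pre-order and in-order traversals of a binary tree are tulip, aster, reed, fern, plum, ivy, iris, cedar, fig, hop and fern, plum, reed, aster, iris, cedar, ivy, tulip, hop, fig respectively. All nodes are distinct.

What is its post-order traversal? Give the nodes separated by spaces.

plum fern reed cedar iris ivy aster hop fig tulip

The first element of pre-order is the root; it splits in-order into left and right subtrees.
Root tulip: left subtree has 7 nodes {fern, plum, reed, aster, iris, cedar, ivy}, right has 2 {hop, fig}.
  Root aster: left subtree has 3 nodes {fern, plum, reed}, right has 3 {iris, cedar, ivy}.
    Root reed: left subtree has 2 nodes {fern, plum}, right has 0 { }.
      Root fern: left subtree has 0 nodes { }, right has 1 {plum}.
    Root ivy: left subtree has 2 nodes {iris, cedar}, right has 0 { }.
      Root iris: left subtree has 0 nodes { }, right has 1 {cedar}.
  Root fig: left subtree has 1 node {hop}, right has 0 { }.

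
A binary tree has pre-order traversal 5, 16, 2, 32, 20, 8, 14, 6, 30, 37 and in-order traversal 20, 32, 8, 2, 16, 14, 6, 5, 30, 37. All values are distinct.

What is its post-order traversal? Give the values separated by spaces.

The first element of pre-order is the root; it splits in-order into left and right subtrees.
Root 5: left subtree has 7 nodes {20, 32, 8, 2, 16, 14, 6}, right has 2 {30, 37}.
  Root 16: left subtree has 4 nodes {20, 32, 8, 2}, right has 2 {14, 6}.
    Root 2: left subtree has 3 nodes {20, 32, 8}, right has 0 { }.
      Root 32: left subtree has 1 node {20}, right has 1 {8}.
    Root 14: left subtree has 0 nodes { }, right has 1 {6}.
  Root 30: left subtree has 0 nodes { }, right has 1 {37}.

20 8 32 2 6 14 16 37 30 5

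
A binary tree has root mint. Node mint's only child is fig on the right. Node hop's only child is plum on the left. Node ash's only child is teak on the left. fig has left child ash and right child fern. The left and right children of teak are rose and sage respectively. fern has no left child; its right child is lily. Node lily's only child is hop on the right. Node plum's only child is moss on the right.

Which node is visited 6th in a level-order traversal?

lily

Level-order visits nodes level by level from the root, left to right within each level.
Level 0: mint
Level 1: fig
Level 2: ash, fern
Level 3: teak, lily
Level 4: rose, sage, hop
Level 5: plum
Level 6: moss
Full level-order sequence: mint, fig, ash, fern, teak, lily, rose, sage, hop, plum, moss.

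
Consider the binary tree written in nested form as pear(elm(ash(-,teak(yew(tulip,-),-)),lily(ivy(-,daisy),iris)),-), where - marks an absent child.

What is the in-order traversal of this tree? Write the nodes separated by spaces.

ash tulip yew teak elm ivy daisy lily iris pear

In-order visits the left subtree, then the node, then the right subtree.
At pear: go left to elm.
  At elm: go left to ash.
    At ash: no left child.
    Visit ash.
    At ash: go right to teak.
      At teak: go left to yew.
        At yew: go left to tulip.
          tulip is a leaf — visit tulip.
        Visit yew.
        At yew: no right child.
      Visit teak.
      At teak: no right child.
  Visit elm.
  At elm: go right to lily.
    At lily: go left to ivy.
      At ivy: no left child.
      Visit ivy.
      At ivy: go right to daisy.
        daisy is a leaf — visit daisy.
    Visit lily.
    At lily: go right to iris.
      iris is a leaf — visit iris.
Visit pear.
At pear: no right child.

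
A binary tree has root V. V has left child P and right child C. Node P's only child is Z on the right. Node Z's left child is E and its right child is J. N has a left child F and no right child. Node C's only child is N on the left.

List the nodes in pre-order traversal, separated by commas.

V, P, Z, E, J, C, N, F

Pre-order visits the node, then its left subtree, then its right subtree.
Visit V.
At V: go left to P.
  Visit P.
  At P: no left child.
  At P: go right to Z.
    Visit Z.
    At Z: go left to E.
      E is a leaf — visit E.
    At Z: go right to J.
      J is a leaf — visit J.
At V: go right to C.
  Visit C.
  At C: go left to N.
    Visit N.
    At N: go left to F.
      F is a leaf — visit F.
    At N: no right child.
  At C: no right child.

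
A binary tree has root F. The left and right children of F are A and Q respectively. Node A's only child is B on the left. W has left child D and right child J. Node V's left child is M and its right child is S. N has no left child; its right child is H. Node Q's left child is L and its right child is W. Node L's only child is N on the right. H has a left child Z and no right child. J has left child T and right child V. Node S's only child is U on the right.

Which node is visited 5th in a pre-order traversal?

Pre-order visits the node, then its left subtree, then its right subtree.
Visit F.
At F: go left to A.
  Visit A.
  At A: go left to B.
    B is a leaf — visit B.
  At A: no right child.
At F: go right to Q.
  Visit Q.
  At Q: go left to L.
    Visit L.
    At L: no left child.
    At L: go right to N.
      Visit N.
      At N: no left child.
      At N: go right to H.
        Visit H.
        At H: go left to Z.
          Z is a leaf — visit Z.
        At H: no right child.
  At Q: go right to W.
    Visit W.
    At W: go left to D.
      D is a leaf — visit D.
    At W: go right to J.
      Visit J.
      At J: go left to T.
        T is a leaf — visit T.
      At J: go right to V.
        Visit V.
        At V: go left to M.
          M is a leaf — visit M.
        At V: go right to S.
          Visit S.
          At S: no left child.
          At S: go right to U.
            U is a leaf — visit U.
Full pre-order sequence: F, A, B, Q, L, N, H, Z, W, D, J, T, V, M, S, U.

L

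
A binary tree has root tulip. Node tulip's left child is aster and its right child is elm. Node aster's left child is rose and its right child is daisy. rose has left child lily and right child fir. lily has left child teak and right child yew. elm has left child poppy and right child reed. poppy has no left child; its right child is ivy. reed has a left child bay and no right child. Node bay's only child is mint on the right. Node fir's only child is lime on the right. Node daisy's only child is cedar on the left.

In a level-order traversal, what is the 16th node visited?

mint

Level-order visits nodes level by level from the root, left to right within each level.
Level 0: tulip
Level 1: aster, elm
Level 2: rose, daisy, poppy, reed
Level 3: lily, fir, cedar, ivy, bay
Level 4: teak, yew, lime, mint
Full level-order sequence: tulip, aster, elm, rose, daisy, poppy, reed, lily, fir, cedar, ivy, bay, teak, yew, lime, mint.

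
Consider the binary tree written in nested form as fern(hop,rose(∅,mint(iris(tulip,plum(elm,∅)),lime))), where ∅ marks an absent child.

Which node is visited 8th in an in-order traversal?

mint

In-order visits the left subtree, then the node, then the right subtree.
At fern: go left to hop.
  hop is a leaf — visit hop.
Visit fern.
At fern: go right to rose.
  At rose: no left child.
  Visit rose.
  At rose: go right to mint.
    At mint: go left to iris.
      At iris: go left to tulip.
        tulip is a leaf — visit tulip.
      Visit iris.
      At iris: go right to plum.
        At plum: go left to elm.
          elm is a leaf — visit elm.
        Visit plum.
        At plum: no right child.
    Visit mint.
    At mint: go right to lime.
      lime is a leaf — visit lime.
Full in-order sequence: hop, fern, rose, tulip, iris, elm, plum, mint, lime.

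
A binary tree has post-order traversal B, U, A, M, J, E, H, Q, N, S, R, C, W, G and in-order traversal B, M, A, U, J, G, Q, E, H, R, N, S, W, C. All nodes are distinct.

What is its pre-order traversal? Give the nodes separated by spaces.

The last element of post-order is the root; it splits in-order into left and right subtrees.
Root G: left subtree has 5 nodes {B, M, A, U, J}, right has 8 {Q, E, H, R, N, S, W, C}.
  Root J: left subtree has 4 nodes {B, M, A, U}, right has 0 { }.
    Root M: left subtree has 1 node {B}, right has 2 {A, U}.
      Root A: left subtree has 0 nodes { }, right has 1 {U}.
  Root W: left subtree has 6 nodes {Q, E, H, R, N, S}, right has 1 {C}.
    Root R: left subtree has 3 nodes {Q, E, H}, right has 2 {N, S}.
      Root Q: left subtree has 0 nodes { }, right has 2 {E, H}.
        Root H: left subtree has 1 node {E}, right has 0 { }.
      Root S: left subtree has 1 node {N}, right has 0 { }.

G J M B A U W R Q H E S N C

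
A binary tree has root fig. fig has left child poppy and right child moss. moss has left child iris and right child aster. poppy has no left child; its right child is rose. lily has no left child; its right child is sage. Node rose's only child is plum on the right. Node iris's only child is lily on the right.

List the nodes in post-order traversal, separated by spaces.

plum rose poppy sage lily iris aster moss fig

Post-order visits the left subtree, then the right subtree, then the node.
At fig: go left to poppy.
  At poppy: no left child.
  At poppy: go right to rose.
    At rose: no left child.
    At rose: go right to plum.
      plum is a leaf — visit plum.
    Visit rose.
  Visit poppy.
At fig: go right to moss.
  At moss: go left to iris.
    At iris: no left child.
    At iris: go right to lily.
      At lily: no left child.
      At lily: go right to sage.
        sage is a leaf — visit sage.
      Visit lily.
    Visit iris.
  At moss: go right to aster.
    aster is a leaf — visit aster.
  Visit moss.
Visit fig.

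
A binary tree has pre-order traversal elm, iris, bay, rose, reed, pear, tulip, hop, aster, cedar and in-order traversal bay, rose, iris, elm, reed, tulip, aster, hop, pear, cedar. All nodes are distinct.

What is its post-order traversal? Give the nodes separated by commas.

The first element of pre-order is the root; it splits in-order into left and right subtrees.
Root elm: left subtree has 3 nodes {bay, rose, iris}, right has 6 {reed, tulip, aster, hop, pear, cedar}.
  Root iris: left subtree has 2 nodes {bay, rose}, right has 0 { }.
    Root bay: left subtree has 0 nodes { }, right has 1 {rose}.
  Root reed: left subtree has 0 nodes { }, right has 5 {tulip, aster, hop, pear, cedar}.
    Root pear: left subtree has 3 nodes {tulip, aster, hop}, right has 1 {cedar}.
      Root tulip: left subtree has 0 nodes { }, right has 2 {aster, hop}.
        Root hop: left subtree has 1 node {aster}, right has 0 { }.

rose, bay, iris, aster, hop, tulip, cedar, pear, reed, elm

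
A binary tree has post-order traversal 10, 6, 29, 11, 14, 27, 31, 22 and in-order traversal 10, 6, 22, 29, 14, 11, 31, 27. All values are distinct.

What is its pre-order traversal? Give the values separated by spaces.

The last element of post-order is the root; it splits in-order into left and right subtrees.
Root 22: left subtree has 2 nodes {10, 6}, right has 5 {29, 14, 11, 31, 27}.
  Root 6: left subtree has 1 node {10}, right has 0 { }.
  Root 31: left subtree has 3 nodes {29, 14, 11}, right has 1 {27}.
    Root 14: left subtree has 1 node {29}, right has 1 {11}.

22 6 10 31 14 29 11 27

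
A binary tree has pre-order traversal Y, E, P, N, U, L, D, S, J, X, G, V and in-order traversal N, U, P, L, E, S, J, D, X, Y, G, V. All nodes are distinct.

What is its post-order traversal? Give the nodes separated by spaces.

U N L P J S X D E V G Y

The first element of pre-order is the root; it splits in-order into left and right subtrees.
Root Y: left subtree has 9 nodes {N, U, P, L, E, S, J, D, X}, right has 2 {G, V}.
  Root E: left subtree has 4 nodes {N, U, P, L}, right has 4 {S, J, D, X}.
    Root P: left subtree has 2 nodes {N, U}, right has 1 {L}.
      Root N: left subtree has 0 nodes { }, right has 1 {U}.
    Root D: left subtree has 2 nodes {S, J}, right has 1 {X}.
      Root S: left subtree has 0 nodes { }, right has 1 {J}.
  Root G: left subtree has 0 nodes { }, right has 1 {V}.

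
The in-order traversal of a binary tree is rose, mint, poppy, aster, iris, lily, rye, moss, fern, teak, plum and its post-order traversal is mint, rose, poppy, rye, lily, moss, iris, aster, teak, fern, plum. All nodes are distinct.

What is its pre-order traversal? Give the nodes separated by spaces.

The last element of post-order is the root; it splits in-order into left and right subtrees.
Root plum: left subtree has 10 nodes {rose, mint, poppy, aster, iris, lily, rye, moss, fern, teak}, right has 0 { }.
  Root fern: left subtree has 8 nodes {rose, mint, poppy, aster, iris, lily, rye, moss}, right has 1 {teak}.
    Root aster: left subtree has 3 nodes {rose, mint, poppy}, right has 4 {iris, lily, rye, moss}.
      Root poppy: left subtree has 2 nodes {rose, mint}, right has 0 { }.
        Root rose: left subtree has 0 nodes { }, right has 1 {mint}.
      Root iris: left subtree has 0 nodes { }, right has 3 {lily, rye, moss}.
        Root moss: left subtree has 2 nodes {lily, rye}, right has 0 { }.
          Root lily: left subtree has 0 nodes { }, right has 1 {rye}.

plum fern aster poppy rose mint iris moss lily rye teak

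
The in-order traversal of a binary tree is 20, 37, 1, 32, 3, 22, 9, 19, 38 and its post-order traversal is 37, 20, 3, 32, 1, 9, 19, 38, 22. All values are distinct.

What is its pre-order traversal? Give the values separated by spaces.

The last element of post-order is the root; it splits in-order into left and right subtrees.
Root 22: left subtree has 5 nodes {20, 37, 1, 32, 3}, right has 3 {9, 19, 38}.
  Root 1: left subtree has 2 nodes {20, 37}, right has 2 {32, 3}.
    Root 20: left subtree has 0 nodes { }, right has 1 {37}.
    Root 32: left subtree has 0 nodes { }, right has 1 {3}.
  Root 38: left subtree has 2 nodes {9, 19}, right has 0 { }.
    Root 19: left subtree has 1 node {9}, right has 0 { }.

22 1 20 37 32 3 38 19 9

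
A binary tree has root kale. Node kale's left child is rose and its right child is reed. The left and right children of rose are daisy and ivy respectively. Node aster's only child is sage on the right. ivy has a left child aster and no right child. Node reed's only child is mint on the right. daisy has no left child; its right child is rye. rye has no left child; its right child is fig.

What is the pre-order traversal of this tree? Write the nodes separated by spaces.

kale rose daisy rye fig ivy aster sage reed mint

Pre-order visits the node, then its left subtree, then its right subtree.
Visit kale.
At kale: go left to rose.
  Visit rose.
  At rose: go left to daisy.
    Visit daisy.
    At daisy: no left child.
    At daisy: go right to rye.
      Visit rye.
      At rye: no left child.
      At rye: go right to fig.
        fig is a leaf — visit fig.
  At rose: go right to ivy.
    Visit ivy.
    At ivy: go left to aster.
      Visit aster.
      At aster: no left child.
      At aster: go right to sage.
        sage is a leaf — visit sage.
    At ivy: no right child.
At kale: go right to reed.
  Visit reed.
  At reed: no left child.
  At reed: go right to mint.
    mint is a leaf — visit mint.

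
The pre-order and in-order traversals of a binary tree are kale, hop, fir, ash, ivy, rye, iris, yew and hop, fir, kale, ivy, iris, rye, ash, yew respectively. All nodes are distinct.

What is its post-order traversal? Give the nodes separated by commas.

fir, hop, iris, rye, ivy, yew, ash, kale

The first element of pre-order is the root; it splits in-order into left and right subtrees.
Root kale: left subtree has 2 nodes {hop, fir}, right has 5 {ivy, iris, rye, ash, yew}.
  Root hop: left subtree has 0 nodes { }, right has 1 {fir}.
  Root ash: left subtree has 3 nodes {ivy, iris, rye}, right has 1 {yew}.
    Root ivy: left subtree has 0 nodes { }, right has 2 {iris, rye}.
      Root rye: left subtree has 1 node {iris}, right has 0 { }.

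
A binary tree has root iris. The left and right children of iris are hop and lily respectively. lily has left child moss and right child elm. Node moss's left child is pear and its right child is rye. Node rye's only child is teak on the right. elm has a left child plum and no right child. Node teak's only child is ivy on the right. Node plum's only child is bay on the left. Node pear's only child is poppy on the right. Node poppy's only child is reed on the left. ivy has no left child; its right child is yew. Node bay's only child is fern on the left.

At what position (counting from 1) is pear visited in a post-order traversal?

Post-order visits the left subtree, then the right subtree, then the node.
At iris: go left to hop.
  hop is a leaf — visit hop.
At iris: go right to lily.
  At lily: go left to moss.
    At moss: go left to pear.
      At pear: no left child.
      At pear: go right to poppy.
        At poppy: go left to reed.
          reed is a leaf — visit reed.
        At poppy: no right child.
        Visit poppy.
      Visit pear.
    At moss: go right to rye.
      At rye: no left child.
      At rye: go right to teak.
        At teak: no left child.
        At teak: go right to ivy.
          At ivy: no left child.
          At ivy: go right to yew.
            yew is a leaf — visit yew.
          Visit ivy.
        Visit teak.
      Visit rye.
    Visit moss.
  At lily: go right to elm.
    At elm: go left to plum.
      At plum: go left to bay.
        At bay: go left to fern.
          fern is a leaf — visit fern.
        At bay: no right child.
        Visit bay.
      At plum: no right child.
      Visit plum.
    At elm: no right child.
    Visit elm.
  Visit lily.
Visit iris.
Full post-order sequence: hop, reed, poppy, pear, yew, ivy, teak, rye, moss, fern, bay, plum, elm, lily, iris.

4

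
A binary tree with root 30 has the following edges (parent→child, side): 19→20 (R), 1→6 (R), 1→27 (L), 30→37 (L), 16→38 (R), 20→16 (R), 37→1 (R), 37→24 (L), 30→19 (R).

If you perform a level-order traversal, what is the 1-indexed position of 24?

Level-order visits nodes level by level from the root, left to right within each level.
Level 0: 30
Level 1: 37, 19
Level 2: 24, 1, 20
Level 3: 27, 6, 16
Level 4: 38
Full level-order sequence: 30, 37, 19, 24, 1, 20, 27, 6, 16, 38.

4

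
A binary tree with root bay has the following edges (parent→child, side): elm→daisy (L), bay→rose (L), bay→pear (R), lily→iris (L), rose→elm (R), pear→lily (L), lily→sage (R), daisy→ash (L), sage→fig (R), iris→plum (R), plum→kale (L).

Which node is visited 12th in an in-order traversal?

In-order visits the left subtree, then the node, then the right subtree.
At bay: go left to rose.
  At rose: no left child.
  Visit rose.
  At rose: go right to elm.
    At elm: go left to daisy.
      At daisy: go left to ash.
        ash is a leaf — visit ash.
      Visit daisy.
      At daisy: no right child.
    Visit elm.
    At elm: no right child.
Visit bay.
At bay: go right to pear.
  At pear: go left to lily.
    At lily: go left to iris.
      At iris: no left child.
      Visit iris.
      At iris: go right to plum.
        At plum: go left to kale.
          kale is a leaf — visit kale.
        Visit plum.
        At plum: no right child.
    Visit lily.
    At lily: go right to sage.
      At sage: no left child.
      Visit sage.
      At sage: go right to fig.
        fig is a leaf — visit fig.
  Visit pear.
  At pear: no right child.
Full in-order sequence: rose, ash, daisy, elm, bay, iris, kale, plum, lily, sage, fig, pear.

pear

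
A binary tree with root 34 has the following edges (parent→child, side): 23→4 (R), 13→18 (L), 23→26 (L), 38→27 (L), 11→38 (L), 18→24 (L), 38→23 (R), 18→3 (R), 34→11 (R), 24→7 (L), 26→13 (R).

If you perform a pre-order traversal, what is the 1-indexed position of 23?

Pre-order visits the node, then its left subtree, then its right subtree.
Visit 34.
At 34: no left child.
At 34: go right to 11.
  Visit 11.
  At 11: go left to 38.
    Visit 38.
    At 38: go left to 27.
      27 is a leaf — visit 27.
    At 38: go right to 23.
      Visit 23.
      At 23: go left to 26.
        Visit 26.
        At 26: no left child.
        At 26: go right to 13.
          Visit 13.
          At 13: go left to 18.
            Visit 18.
            At 18: go left to 24.
              Visit 24.
              At 24: go left to 7.
                7 is a leaf — visit 7.
              At 24: no right child.
            At 18: go right to 3.
              3 is a leaf — visit 3.
          At 13: no right child.
      At 23: go right to 4.
        4 is a leaf — visit 4.
  At 11: no right child.
Full pre-order sequence: 34, 11, 38, 27, 23, 26, 13, 18, 24, 7, 3, 4.

5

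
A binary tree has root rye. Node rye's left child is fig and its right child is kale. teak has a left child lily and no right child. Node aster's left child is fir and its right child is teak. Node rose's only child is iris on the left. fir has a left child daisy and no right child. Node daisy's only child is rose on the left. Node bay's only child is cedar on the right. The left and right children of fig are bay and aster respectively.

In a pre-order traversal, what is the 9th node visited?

iris

Pre-order visits the node, then its left subtree, then its right subtree.
Visit rye.
At rye: go left to fig.
  Visit fig.
  At fig: go left to bay.
    Visit bay.
    At bay: no left child.
    At bay: go right to cedar.
      cedar is a leaf — visit cedar.
  At fig: go right to aster.
    Visit aster.
    At aster: go left to fir.
      Visit fir.
      At fir: go left to daisy.
        Visit daisy.
        At daisy: go left to rose.
          Visit rose.
          At rose: go left to iris.
            iris is a leaf — visit iris.
          At rose: no right child.
        At daisy: no right child.
      At fir: no right child.
    At aster: go right to teak.
      Visit teak.
      At teak: go left to lily.
        lily is a leaf — visit lily.
      At teak: no right child.
At rye: go right to kale.
  kale is a leaf — visit kale.
Full pre-order sequence: rye, fig, bay, cedar, aster, fir, daisy, rose, iris, teak, lily, kale.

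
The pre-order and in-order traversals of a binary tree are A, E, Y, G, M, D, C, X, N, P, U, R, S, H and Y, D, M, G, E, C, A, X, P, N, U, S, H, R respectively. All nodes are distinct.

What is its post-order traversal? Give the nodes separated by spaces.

The first element of pre-order is the root; it splits in-order into left and right subtrees.
Root A: left subtree has 6 nodes {Y, D, M, G, E, C}, right has 7 {X, P, N, U, S, H, R}.
  Root E: left subtree has 4 nodes {Y, D, M, G}, right has 1 {C}.
    Root Y: left subtree has 0 nodes { }, right has 3 {D, M, G}.
      Root G: left subtree has 2 nodes {D, M}, right has 0 { }.
        Root M: left subtree has 1 node {D}, right has 0 { }.
  Root X: left subtree has 0 nodes { }, right has 6 {P, N, U, S, H, R}.
    Root N: left subtree has 1 node {P}, right has 4 {U, S, H, R}.
      Root U: left subtree has 0 nodes { }, right has 3 {S, H, R}.
        Root R: left subtree has 2 nodes {S, H}, right has 0 { }.
          Root S: left subtree has 0 nodes { }, right has 1 {H}.

D M G Y C E P H S R U N X A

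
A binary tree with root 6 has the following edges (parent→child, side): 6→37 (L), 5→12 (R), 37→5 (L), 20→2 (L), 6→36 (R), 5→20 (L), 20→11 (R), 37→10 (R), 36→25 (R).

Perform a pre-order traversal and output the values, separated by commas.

6, 37, 5, 20, 2, 11, 12, 10, 36, 25

Pre-order visits the node, then its left subtree, then its right subtree.
Visit 6.
At 6: go left to 37.
  Visit 37.
  At 37: go left to 5.
    Visit 5.
    At 5: go left to 20.
      Visit 20.
      At 20: go left to 2.
        2 is a leaf — visit 2.
      At 20: go right to 11.
        11 is a leaf — visit 11.
    At 5: go right to 12.
      12 is a leaf — visit 12.
  At 37: go right to 10.
    10 is a leaf — visit 10.
At 6: go right to 36.
  Visit 36.
  At 36: no left child.
  At 36: go right to 25.
    25 is a leaf — visit 25.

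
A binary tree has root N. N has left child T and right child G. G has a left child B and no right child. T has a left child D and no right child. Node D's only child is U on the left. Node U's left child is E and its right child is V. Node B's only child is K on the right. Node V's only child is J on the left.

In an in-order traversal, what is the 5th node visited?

D

In-order visits the left subtree, then the node, then the right subtree.
At N: go left to T.
  At T: go left to D.
    At D: go left to U.
      At U: go left to E.
        E is a leaf — visit E.
      Visit U.
      At U: go right to V.
        At V: go left to J.
          J is a leaf — visit J.
        Visit V.
        At V: no right child.
    Visit D.
    At D: no right child.
  Visit T.
  At T: no right child.
Visit N.
At N: go right to G.
  At G: go left to B.
    At B: no left child.
    Visit B.
    At B: go right to K.
      K is a leaf — visit K.
  Visit G.
  At G: no right child.
Full in-order sequence: E, U, J, V, D, T, N, B, K, G.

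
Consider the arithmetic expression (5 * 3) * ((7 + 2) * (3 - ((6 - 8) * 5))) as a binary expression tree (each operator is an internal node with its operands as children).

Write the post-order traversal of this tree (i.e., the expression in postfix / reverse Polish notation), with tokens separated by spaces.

Post-order on an expression tree gives postfix notation: for each operator, emit left operand, right operand, then the operator.

5 3 * 7 2 + 3 6 8 - 5 * - * *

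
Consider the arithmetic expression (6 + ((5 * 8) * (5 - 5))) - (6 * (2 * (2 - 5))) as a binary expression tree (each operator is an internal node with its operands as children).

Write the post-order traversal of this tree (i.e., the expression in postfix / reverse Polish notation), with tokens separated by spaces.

6 5 8 * 5 5 - * + 6 2 2 5 - * * -

Post-order on an expression tree gives postfix notation: for each operator, emit left operand, right operand, then the operator.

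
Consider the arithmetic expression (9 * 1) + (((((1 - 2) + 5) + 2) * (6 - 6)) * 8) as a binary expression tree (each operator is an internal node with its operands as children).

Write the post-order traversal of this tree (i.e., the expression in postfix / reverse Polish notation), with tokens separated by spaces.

Post-order on an expression tree gives postfix notation: for each operator, emit left operand, right operand, then the operator.

9 1 * 1 2 - 5 + 2 + 6 6 - * 8 * +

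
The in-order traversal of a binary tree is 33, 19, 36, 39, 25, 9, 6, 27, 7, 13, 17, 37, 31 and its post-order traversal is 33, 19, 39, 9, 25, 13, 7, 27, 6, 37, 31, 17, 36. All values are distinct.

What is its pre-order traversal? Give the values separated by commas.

The last element of post-order is the root; it splits in-order into left and right subtrees.
Root 36: left subtree has 2 nodes {33, 19}, right has 10 {39, 25, 9, 6, 27, 7, 13, 17, 37, 31}.
  Root 19: left subtree has 1 node {33}, right has 0 { }.
  Root 17: left subtree has 7 nodes {39, 25, 9, 6, 27, 7, 13}, right has 2 {37, 31}.
    Root 6: left subtree has 3 nodes {39, 25, 9}, right has 3 {27, 7, 13}.
      Root 25: left subtree has 1 node {39}, right has 1 {9}.
      Root 27: left subtree has 0 nodes { }, right has 2 {7, 13}.
        Root 7: left subtree has 0 nodes { }, right has 1 {13}.
    Root 31: left subtree has 1 node {37}, right has 0 { }.

36, 19, 33, 17, 6, 25, 39, 9, 27, 7, 13, 31, 37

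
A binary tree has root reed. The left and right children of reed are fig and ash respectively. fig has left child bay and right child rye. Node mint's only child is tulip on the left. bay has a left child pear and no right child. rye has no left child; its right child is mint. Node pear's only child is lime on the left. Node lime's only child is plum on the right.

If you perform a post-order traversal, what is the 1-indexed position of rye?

Post-order visits the left subtree, then the right subtree, then the node.
At reed: go left to fig.
  At fig: go left to bay.
    At bay: go left to pear.
      At pear: go left to lime.
        At lime: no left child.
        At lime: go right to plum.
          plum is a leaf — visit plum.
        Visit lime.
      At pear: no right child.
      Visit pear.
    At bay: no right child.
    Visit bay.
  At fig: go right to rye.
    At rye: no left child.
    At rye: go right to mint.
      At mint: go left to tulip.
        tulip is a leaf — visit tulip.
      At mint: no right child.
      Visit mint.
    Visit rye.
  Visit fig.
At reed: go right to ash.
  ash is a leaf — visit ash.
Visit reed.
Full post-order sequence: plum, lime, pear, bay, tulip, mint, rye, fig, ash, reed.

7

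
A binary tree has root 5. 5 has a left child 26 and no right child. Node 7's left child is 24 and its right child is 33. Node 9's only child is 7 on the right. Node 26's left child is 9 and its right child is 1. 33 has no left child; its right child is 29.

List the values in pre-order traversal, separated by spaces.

5 26 9 7 24 33 29 1

Pre-order visits the node, then its left subtree, then its right subtree.
Visit 5.
At 5: go left to 26.
  Visit 26.
  At 26: go left to 9.
    Visit 9.
    At 9: no left child.
    At 9: go right to 7.
      Visit 7.
      At 7: go left to 24.
        24 is a leaf — visit 24.
      At 7: go right to 33.
        Visit 33.
        At 33: no left child.
        At 33: go right to 29.
          29 is a leaf — visit 29.
  At 26: go right to 1.
    1 is a leaf — visit 1.
At 5: no right child.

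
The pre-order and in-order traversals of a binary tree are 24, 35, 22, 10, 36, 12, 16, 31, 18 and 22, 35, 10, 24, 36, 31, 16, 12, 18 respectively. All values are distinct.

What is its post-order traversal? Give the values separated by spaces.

The first element of pre-order is the root; it splits in-order into left and right subtrees.
Root 24: left subtree has 3 nodes {22, 35, 10}, right has 5 {36, 31, 16, 12, 18}.
  Root 35: left subtree has 1 node {22}, right has 1 {10}.
  Root 36: left subtree has 0 nodes { }, right has 4 {31, 16, 12, 18}.
    Root 12: left subtree has 2 nodes {31, 16}, right has 1 {18}.
      Root 16: left subtree has 1 node {31}, right has 0 { }.

22 10 35 31 16 18 12 36 24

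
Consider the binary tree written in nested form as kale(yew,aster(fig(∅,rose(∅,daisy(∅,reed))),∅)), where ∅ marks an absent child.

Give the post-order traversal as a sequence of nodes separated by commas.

Post-order visits the left subtree, then the right subtree, then the node.
At kale: go left to yew.
  yew is a leaf — visit yew.
At kale: go right to aster.
  At aster: go left to fig.
    At fig: no left child.
    At fig: go right to rose.
      At rose: no left child.
      At rose: go right to daisy.
        At daisy: no left child.
        At daisy: go right to reed.
          reed is a leaf — visit reed.
        Visit daisy.
      Visit rose.
    Visit fig.
  At aster: no right child.
  Visit aster.
Visit kale.

yew, reed, daisy, rose, fig, aster, kale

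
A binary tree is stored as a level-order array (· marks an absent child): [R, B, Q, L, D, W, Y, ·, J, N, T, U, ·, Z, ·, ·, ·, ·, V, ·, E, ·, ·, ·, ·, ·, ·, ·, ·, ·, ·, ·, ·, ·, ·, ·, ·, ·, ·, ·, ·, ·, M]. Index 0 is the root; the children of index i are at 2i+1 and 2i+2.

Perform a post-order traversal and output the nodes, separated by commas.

V, J, L, M, E, N, T, D, B, U, W, Z, Y, Q, R

Post-order visits the left subtree, then the right subtree, then the node.
At R: go left to B.
  At B: go left to L.
    At L: no left child.
    At L: go right to J.
      At J: no left child.
      At J: go right to V.
        V is a leaf — visit V.
      Visit J.
    Visit L.
  At B: go right to D.
    At D: go left to N.
      At N: no left child.
      At N: go right to E.
        At E: no left child.
        At E: go right to M.
          M is a leaf — visit M.
        Visit E.
      Visit N.
    At D: go right to T.
      T is a leaf — visit T.
    Visit D.
  Visit B.
At R: go right to Q.
  At Q: go left to W.
    At W: go left to U.
      U is a leaf — visit U.
    At W: no right child.
    Visit W.
  At Q: go right to Y.
    At Y: go left to Z.
      Z is a leaf — visit Z.
    At Y: no right child.
    Visit Y.
  Visit Q.
Visit R.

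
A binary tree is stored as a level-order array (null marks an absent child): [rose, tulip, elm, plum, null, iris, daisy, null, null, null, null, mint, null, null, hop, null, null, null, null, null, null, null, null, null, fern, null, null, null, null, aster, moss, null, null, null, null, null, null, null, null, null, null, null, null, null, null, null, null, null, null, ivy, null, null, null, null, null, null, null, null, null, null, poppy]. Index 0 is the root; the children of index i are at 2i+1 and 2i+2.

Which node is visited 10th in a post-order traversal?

hop

Post-order visits the left subtree, then the right subtree, then the node.
At rose: go left to tulip.
  At tulip: go left to plum.
    plum is a leaf — visit plum.
  At tulip: no right child.
  Visit tulip.
At rose: go right to elm.
  At elm: go left to iris.
    At iris: go left to mint.
      At mint: no left child.
      At mint: go right to fern.
        At fern: go left to ivy.
          ivy is a leaf — visit ivy.
        At fern: no right child.
        Visit fern.
      Visit mint.
    At iris: no right child.
    Visit iris.
  At elm: go right to daisy.
    At daisy: no left child.
    At daisy: go right to hop.
      At hop: go left to aster.
        At aster: no left child.
        At aster: go right to poppy.
          poppy is a leaf — visit poppy.
        Visit aster.
      At hop: go right to moss.
        moss is a leaf — visit moss.
      Visit hop.
    Visit daisy.
  Visit elm.
Visit rose.
Full post-order sequence: plum, tulip, ivy, fern, mint, iris, poppy, aster, moss, hop, daisy, elm, rose.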